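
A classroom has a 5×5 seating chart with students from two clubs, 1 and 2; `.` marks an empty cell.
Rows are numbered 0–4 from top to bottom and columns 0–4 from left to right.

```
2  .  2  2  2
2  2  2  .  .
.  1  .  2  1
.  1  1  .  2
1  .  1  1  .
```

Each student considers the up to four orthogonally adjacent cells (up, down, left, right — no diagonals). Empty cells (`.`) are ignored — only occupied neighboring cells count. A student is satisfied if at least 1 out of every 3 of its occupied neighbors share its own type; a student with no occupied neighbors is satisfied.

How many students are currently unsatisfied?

Row 0: (0,0)2 1/1 ok · (0,2)2 2/2 ok · (0,3)2 2/2 ok · (0,4)2 1/1 ok
Row 1: (1,0)2 2/2 ok · (1,1)2 2/3 ok · (1,2)2 2/2 ok
Row 2: (2,1)1 1/2 ok · (2,3)2 0/1 unhappy · (2,4)1 0/2 unhappy
Row 3: (3,1)1 2/2 ok · (3,2)1 2/2 ok · (3,4)2 0/1 unhappy
Row 4: (4,0)1 0/0 ok · (4,2)1 2/2 ok · (4,3)1 1/1 ok
Unsatisfied: (2,3), (2,4), (3,4) — 3 in total.

3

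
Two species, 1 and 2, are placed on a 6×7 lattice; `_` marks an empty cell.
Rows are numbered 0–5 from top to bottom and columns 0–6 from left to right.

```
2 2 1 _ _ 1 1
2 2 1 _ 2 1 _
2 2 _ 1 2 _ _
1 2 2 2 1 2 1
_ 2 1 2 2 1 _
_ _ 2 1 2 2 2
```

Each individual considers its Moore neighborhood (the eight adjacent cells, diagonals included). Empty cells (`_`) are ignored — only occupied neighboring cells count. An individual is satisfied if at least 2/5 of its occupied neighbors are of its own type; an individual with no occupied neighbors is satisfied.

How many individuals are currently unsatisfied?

Row 0: (0,0)2 3/3 ✓ · (0,1)2 3/5 ✓ · (0,2)1 1/3 ✗ · (0,5)1 2/3 ✓ · (0,6)1 2/2 ✓
Row 1: (1,0)2 5/5 ✓ · (1,1)2 5/7 ✓ · (1,2)1 2/5 ✓ · (1,4)2 1/4 ✗ · (1,5)1 2/4 ✓
Row 2: (2,0)2 4/5 ✓ · (2,1)2 5/7 ✓ · (2,3)1 2/6 ✗ · (2,4)2 3/6 ✓
Row 3: (3,0)1 0/4 ✗ · (3,1)2 4/6 ✓ · (3,2)2 5/7 ✓ · (3,3)2 4/7 ✓ · (3,4)1 2/7 ✗ · (3,5)2 2/5 ✓ · (3,6)1 1/2 ✓
Row 4: (4,1)2 3/5 ✓ · (4,2)1 1/7 ✗ · (4,3)2 5/8 ✓ · (4,4)2 5/8 ✓ · (4,5)1 2/7 ✗
Row 5: (5,2)2 2/4 ✓ · (5,3)1 1/5 ✗ · (5,4)2 3/5 ✓ · (5,5)2 3/4 ✓ · (5,6)2 1/2 ✓
Unsatisfied: (0,2), (1,4), (2,3), (3,0), (3,4), (4,2), (4,5), (5,3) — 8 in total.

8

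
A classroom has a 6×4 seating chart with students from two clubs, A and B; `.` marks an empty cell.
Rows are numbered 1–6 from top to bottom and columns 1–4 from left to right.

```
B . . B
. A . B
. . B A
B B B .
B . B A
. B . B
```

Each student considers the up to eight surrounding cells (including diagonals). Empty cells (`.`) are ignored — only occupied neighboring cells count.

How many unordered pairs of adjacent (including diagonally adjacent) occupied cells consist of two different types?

8

Scan each occupied cell's neighbors to the right and below (and the two forward diagonals) so each pair is counted once.
From row 1: 1 unlike of 2 pairs (running 1/2).
From row 2: 2 unlike of 3 pairs (running 3/5).
From row 3: 2 unlike of 4 pairs (running 5/9).
From row 4: 1 unlike of 7 pairs (running 6/16).
From row 5: 2 unlike of 5 pairs (running 8/21).
Total adjacent occupied pairs: 21; unlike-type pairs: 8.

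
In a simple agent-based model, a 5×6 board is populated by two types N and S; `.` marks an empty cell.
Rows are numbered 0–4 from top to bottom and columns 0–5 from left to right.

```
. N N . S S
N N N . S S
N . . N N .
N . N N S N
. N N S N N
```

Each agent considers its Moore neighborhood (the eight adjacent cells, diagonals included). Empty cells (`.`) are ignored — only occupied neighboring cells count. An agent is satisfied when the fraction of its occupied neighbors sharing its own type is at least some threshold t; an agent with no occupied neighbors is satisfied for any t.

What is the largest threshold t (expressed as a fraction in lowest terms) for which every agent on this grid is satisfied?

1/7

(0,1)N 4/4
(0,2)N 3/3
(0,4)S 3/3
(0,5)S 3/3
(1,0)N 3/3
(1,1)N 5/5
(1,2)N 4/4
(1,4)S 3/5
(1,5)S 3/4
(2,0)N 3/3
(2,3)N 4/6
(2,4)N 3/6
(3,0)N 2/2
(3,2)N 4/5
(3,3)N 5/7
(3,4)S 1/7
(3,5)N 3/4
(4,1)N 3/3
(4,2)N 3/4
(4,3)S 1/5
(4,4)N 3/5
(4,5)N 2/3
The smallest same-type fraction is 1/7 at (3,4), which reduces to 1/7. Any threshold above that leaves this agent unsatisfied.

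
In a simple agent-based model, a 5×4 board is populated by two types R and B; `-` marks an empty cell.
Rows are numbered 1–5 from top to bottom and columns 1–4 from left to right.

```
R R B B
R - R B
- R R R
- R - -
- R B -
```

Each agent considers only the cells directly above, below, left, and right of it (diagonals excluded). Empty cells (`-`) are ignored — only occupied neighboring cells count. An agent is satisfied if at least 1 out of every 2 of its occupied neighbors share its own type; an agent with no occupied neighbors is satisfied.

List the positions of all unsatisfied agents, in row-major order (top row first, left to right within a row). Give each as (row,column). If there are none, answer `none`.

(1,3), (2,3), (2,4), (5,3)

(1,1)R 2/2 satisfied
(1,2)R 1/2 satisfied
(1,3)B 1/3 not
(1,4)B 2/2 satisfied
(2,1)R 1/1 satisfied
(2,3)R 1/3 not
(2,4)B 1/3 not
(3,2)R 2/2 satisfied
(3,3)R 3/3 satisfied
(3,4)R 1/2 satisfied
(4,2)R 2/2 satisfied
(5,2)R 1/2 satisfied
(5,3)B 0/1 not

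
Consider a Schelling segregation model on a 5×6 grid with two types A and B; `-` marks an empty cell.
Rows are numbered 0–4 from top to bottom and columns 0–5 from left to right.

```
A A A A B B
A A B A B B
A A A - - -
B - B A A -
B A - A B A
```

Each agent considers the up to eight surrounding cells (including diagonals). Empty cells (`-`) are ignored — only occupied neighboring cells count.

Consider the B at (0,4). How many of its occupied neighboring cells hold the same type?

Occupied neighbors of (0,4): (0,3)=A, (0,5)=B, (1,3)=A, (1,4)=B, (1,5)=B.
Same type (B): 3 of 5.

3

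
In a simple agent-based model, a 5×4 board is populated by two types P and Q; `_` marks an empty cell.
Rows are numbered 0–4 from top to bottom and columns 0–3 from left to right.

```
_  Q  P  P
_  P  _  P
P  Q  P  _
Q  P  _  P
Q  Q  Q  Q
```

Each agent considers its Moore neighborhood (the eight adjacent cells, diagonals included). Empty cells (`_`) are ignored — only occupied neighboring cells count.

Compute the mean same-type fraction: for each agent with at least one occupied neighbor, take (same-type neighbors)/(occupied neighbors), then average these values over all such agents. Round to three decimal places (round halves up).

Row 0: (0,1)Q 0/2 · (0,2)P 3/4 · (0,3)P 2/2
Row 1: (1,1)P 3/5 · (1,3)P 3/3
Row 2: (2,0)P 2/4 · (2,1)Q 1/5 · (2,2)P 4/5
Row 3: (3,0)Q 3/5 · (3,1)P 2/7 · (3,3)P 1/3
Row 4: (4,0)Q 2/3 · (4,1)Q 3/4 · (4,2)Q 2/4 · (4,3)Q 1/2
Sum over 15 agents: 0/2 + 3/4 + 2/2 + 3/5 + 3/3 + 2/4 + 1/5 + 4/5 + 3/5 + 2/7 + 1/3 + 2/3 + 3/4 + 2/4 + 1/2 = 297/35; mean = 297/35 ÷ 15 = 99/175 = 0.565714… → 0.566.

0.566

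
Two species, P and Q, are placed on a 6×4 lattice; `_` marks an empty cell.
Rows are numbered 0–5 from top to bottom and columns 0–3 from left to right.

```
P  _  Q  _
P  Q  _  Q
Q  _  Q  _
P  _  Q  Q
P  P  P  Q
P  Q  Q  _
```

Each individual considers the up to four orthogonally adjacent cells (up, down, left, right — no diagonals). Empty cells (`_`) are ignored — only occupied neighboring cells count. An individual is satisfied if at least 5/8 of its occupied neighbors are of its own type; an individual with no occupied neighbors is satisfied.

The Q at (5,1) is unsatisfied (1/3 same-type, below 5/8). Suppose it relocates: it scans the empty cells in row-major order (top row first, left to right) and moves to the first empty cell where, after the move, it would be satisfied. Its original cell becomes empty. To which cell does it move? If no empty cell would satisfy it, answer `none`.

Vacating (5,1). Empty cells in order:
  (0,1): 2/3 same-type → satisfied — stop here.

(0,1)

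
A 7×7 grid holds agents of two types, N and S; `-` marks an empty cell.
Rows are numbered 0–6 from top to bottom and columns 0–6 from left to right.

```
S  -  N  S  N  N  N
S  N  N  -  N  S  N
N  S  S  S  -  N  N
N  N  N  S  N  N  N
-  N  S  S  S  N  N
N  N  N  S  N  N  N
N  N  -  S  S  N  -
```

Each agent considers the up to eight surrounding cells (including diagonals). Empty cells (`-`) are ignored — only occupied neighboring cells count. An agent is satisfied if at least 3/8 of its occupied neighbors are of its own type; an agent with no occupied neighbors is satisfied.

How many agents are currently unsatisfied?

6

Row 0: (0,0)S 1/2 ok · (0,2)N 2/3 ok · (0,3)S 0/4 unhappy · (0,4)N 2/4 ok · (0,5)N 4/5 ok · (0,6)N 2/3 ok
Row 1: (1,0)S 2/4 ok · (1,1)N 3/7 ok · (1,2)N 2/6 unhappy · (1,4)N 3/6 ok · (1,5)S 0/7 unhappy · (1,6)N 4/5 ok
Row 2: (2,0)N 3/5 ok · (2,1)S 2/8 unhappy · (2,2)S 3/7 ok · (2,3)S 2/6 unhappy · (2,5)N 6/7 ok · (2,6)N 4/5 ok
Row 3: (3,0)N 3/4 ok · (3,1)N 4/7 ok · (3,2)N 2/8 unhappy · (3,3)S 5/7 ok · (3,4)N 3/7 ok · (3,5)N 6/7 ok · (3,6)N 5/5 ok
Row 4: (4,1)N 6/7 ok · (4,2)S 3/8 ok · (4,3)S 4/8 ok · (4,4)S 3/8 ok · (4,5)N 7/8 ok · (4,6)N 5/5 ok
Row 5: (5,0)N 4/4 ok · (5,1)N 5/6 ok · (5,2)N 3/7 ok · (5,3)S 5/7 ok · (5,4)N 3/8 ok · (5,5)N 5/7 ok · (5,6)N 4/4 ok
Row 6: (6,0)N 3/3 ok · (6,1)N 4/4 ok · (6,3)S 2/4 ok · (6,4)S 2/5 ok · (6,5)N 3/4 ok
Unsatisfied: (0,3), (1,2), (1,5), (2,1), (2,3), (3,2) — 6 in total.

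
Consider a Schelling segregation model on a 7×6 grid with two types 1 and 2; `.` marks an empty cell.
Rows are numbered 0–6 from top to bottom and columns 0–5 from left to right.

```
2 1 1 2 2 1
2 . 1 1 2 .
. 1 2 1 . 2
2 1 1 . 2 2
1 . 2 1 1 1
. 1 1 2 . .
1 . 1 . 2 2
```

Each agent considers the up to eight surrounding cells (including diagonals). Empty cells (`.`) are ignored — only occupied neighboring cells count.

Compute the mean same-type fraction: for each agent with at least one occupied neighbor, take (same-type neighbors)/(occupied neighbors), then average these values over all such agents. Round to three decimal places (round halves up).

0.519

Row 0: (0,0)2 1/2 · (0,1)1 2/4 · (0,2)1 3/4 · (0,3)2 2/5 · (0,4)2 2/4 · (0,5)1 0/2
Row 1: (1,0)2 1/3 · (1,2)1 5/7 · (1,3)1 3/7 · (1,4)2 3/6
Row 2: (2,1)1 3/6 · (2,2)2 0/6 · (2,3)1 3/6 · (2,5)2 3/3
Row 3: (3,0)2 0/3 · (3,1)1 3/6 · (3,2)1 4/6 · (3,4)2 2/6 · (3,5)2 2/4
Row 4: (4,0)1 2/3 · (4,2)2 1/6 · (4,3)1 3/6 · (4,4)1 2/5 · (4,5)1 1/3
Row 5: (5,1)1 4/5 · (5,2)1 3/5 · (5,3)2 2/6
Row 6: (6,0)1 1/1 · (6,2)1 2/3 · (6,4)2 2/2 · (6,5)2 1/1
Sum over 31 agents: 1/2 + 2/4 + 3/4 + 2/5 + 2/4 + 0/2 + 1/3 + 5/7 + 3/7 + 3/6 + 3/6 + 0/6 + 3/6 + 3/3 + 0/3 + 3/6 + 4/6 + 2/6 + 2/4 + 2/3 + 1/6 + 3/6 + 2/5 + 1/3 + 4/5 + 3/5 + 2/6 + 1/1 + 2/3 + 2/2 + 1/1 = 2253/140; mean = 2253/140 ÷ 31 = 2253/4340 = 0.519124… → 0.519.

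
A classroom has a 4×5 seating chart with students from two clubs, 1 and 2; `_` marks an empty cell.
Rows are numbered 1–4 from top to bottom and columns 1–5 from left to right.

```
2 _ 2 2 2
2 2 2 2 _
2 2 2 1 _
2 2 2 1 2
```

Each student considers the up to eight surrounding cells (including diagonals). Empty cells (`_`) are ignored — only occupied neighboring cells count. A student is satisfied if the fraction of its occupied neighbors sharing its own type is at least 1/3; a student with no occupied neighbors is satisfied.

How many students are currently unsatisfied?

3

(1,1)2 2/2 satisfied
(1,3)2 4/4 satisfied
(1,4)2 4/4 satisfied
(1,5)2 2/2 satisfied
(2,1)2 4/4 satisfied
(2,2)2 7/7 satisfied
(2,3)2 6/7 satisfied
(2,4)2 5/6 satisfied
(3,1)2 5/5 satisfied
(3,2)2 8/8 satisfied
(3,3)2 6/8 satisfied
(3,4)1 1/6 not
(4,1)2 3/3 satisfied
(4,2)2 5/5 satisfied
(4,3)2 3/5 satisfied
(4,4)1 1/4 not
(4,5)2 0/2 not
Unsatisfied: (3,4), (4,4), (4,5) — 3 in total.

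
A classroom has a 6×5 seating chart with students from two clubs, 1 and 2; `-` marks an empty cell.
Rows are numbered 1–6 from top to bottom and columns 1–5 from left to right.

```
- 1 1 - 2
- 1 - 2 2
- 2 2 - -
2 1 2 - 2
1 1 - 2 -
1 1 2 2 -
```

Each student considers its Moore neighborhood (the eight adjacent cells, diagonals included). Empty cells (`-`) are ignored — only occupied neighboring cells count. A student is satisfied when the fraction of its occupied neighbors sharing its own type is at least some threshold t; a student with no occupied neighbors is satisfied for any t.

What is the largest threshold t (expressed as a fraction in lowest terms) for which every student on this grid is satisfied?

(1,2)1 2/2
(1,3)1 2/3
(1,5)2 2/2
(2,2)1 2/4
(2,4)2 3/4
(2,5)2 2/2
(3,2)2 3/5
(3,3)2 3/5
(4,1)2 1/4
(4,2)1 2/6
(4,3)2 3/5
(4,5)2 1/1
(5,1)1 4/5
(5,2)1 4/7
(5,4)2 4/4
(6,1)1 3/3
(6,2)1 3/4
(6,3)2 2/4
(6,4)2 2/2
The smallest same-type fraction is 1/4 at (4,1), which reduces to 1/4. Any threshold above that leaves this student unsatisfied.

1/4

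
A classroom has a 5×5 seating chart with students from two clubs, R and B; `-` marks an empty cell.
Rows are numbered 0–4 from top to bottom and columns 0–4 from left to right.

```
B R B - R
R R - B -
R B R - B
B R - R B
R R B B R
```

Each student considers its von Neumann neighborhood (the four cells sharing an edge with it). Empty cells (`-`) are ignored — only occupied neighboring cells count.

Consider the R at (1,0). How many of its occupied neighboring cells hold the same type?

2

Occupied neighbors of (1,0): (0,0)=B, (2,0)=R, (1,1)=R.
Same type (R): 2 of 3.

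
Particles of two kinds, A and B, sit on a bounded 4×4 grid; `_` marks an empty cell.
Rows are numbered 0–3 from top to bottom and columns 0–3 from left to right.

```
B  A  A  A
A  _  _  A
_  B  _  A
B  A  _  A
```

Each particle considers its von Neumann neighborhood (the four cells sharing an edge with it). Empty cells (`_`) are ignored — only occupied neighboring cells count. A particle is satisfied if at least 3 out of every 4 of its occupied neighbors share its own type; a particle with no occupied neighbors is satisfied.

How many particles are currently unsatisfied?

6

(0,0)B 0/2 unhappy
(0,1)A 1/2 unhappy
(0,2)A 2/2 ok
(0,3)A 2/2 ok
(1,0)A 0/1 unhappy
(1,3)A 2/2 ok
(2,1)B 0/1 unhappy
(2,3)A 2/2 ok
(3,0)B 0/1 unhappy
(3,1)A 0/2 unhappy
(3,3)A 1/1 ok
Unsatisfied: (0,0), (0,1), (1,0), (2,1), (3,0), (3,1) — 6 in total.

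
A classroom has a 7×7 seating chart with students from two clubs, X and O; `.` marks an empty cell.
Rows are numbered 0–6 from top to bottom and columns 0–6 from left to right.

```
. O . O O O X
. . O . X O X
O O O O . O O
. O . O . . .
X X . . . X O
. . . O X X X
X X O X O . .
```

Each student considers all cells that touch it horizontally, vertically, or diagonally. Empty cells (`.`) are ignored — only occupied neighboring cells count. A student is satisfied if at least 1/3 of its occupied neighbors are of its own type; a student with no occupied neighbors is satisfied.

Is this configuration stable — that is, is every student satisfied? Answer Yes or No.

No

Row 0: (0,1)O 1/1 satisfied · (0,3)O 2/3 satisfied · (0,4)O 3/4 satisfied · (0,5)O 2/5 satisfied · (0,6)X 1/3 satisfied
Row 1: (1,2)O 5/5 satisfied · (1,4)X 0/6 not · (1,5)O 4/7 satisfied · (1,6)X 1/5 not
Row 2: (2,0)O 2/2 satisfied · (2,1)O 4/4 satisfied · (2,2)O 5/5 satisfied · (2,3)O 3/4 satisfied · (2,5)O 2/4 satisfied · (2,6)O 2/3 satisfied
Row 3: (3,1)O 3/5 satisfied · (3,3)O 2/2 satisfied
Row 4: (4,0)X 1/2 satisfied · (4,1)X 1/2 satisfied · (4,5)X 3/4 satisfied · (4,6)O 0/3 not
Row 5: (5,3)O 2/4 satisfied · (5,4)X 3/5 satisfied · (5,5)X 3/5 satisfied · (5,6)X 2/3 satisfied
Row 6: (6,0)X 1/1 satisfied · (6,1)X 1/2 satisfied · (6,2)O 1/3 satisfied · (6,3)X 1/4 not · (6,4)O 1/4 not
For instance (1,4) has only 0/6 same-type neighbors, below 1/3.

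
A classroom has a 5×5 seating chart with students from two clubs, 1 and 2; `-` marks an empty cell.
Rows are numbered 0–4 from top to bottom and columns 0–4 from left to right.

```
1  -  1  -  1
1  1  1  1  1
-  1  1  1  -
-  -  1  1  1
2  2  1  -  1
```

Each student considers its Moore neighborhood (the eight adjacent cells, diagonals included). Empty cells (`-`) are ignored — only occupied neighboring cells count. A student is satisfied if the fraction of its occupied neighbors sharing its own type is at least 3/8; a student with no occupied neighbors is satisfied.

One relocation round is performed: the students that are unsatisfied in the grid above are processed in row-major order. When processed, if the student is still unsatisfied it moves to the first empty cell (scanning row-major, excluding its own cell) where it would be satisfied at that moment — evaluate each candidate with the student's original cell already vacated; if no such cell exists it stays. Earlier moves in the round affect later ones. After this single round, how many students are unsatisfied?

Initially unsatisfied (in order): (4,1).
  (4,1) → (3,0).
Resulting grid:
1 - 1 - 1
1 1 1 1 1
- 1 1 1 -
2 - 1 1 1
2 - 1 - 1
All satisfied now.

0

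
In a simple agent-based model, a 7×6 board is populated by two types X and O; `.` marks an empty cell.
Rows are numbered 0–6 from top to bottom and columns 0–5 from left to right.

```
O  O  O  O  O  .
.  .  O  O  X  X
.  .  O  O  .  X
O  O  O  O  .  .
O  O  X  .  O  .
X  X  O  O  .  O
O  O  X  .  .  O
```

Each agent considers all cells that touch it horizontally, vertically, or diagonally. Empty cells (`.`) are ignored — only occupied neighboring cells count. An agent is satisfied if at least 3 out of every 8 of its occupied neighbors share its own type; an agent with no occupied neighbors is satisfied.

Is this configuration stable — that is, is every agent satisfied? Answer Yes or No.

Row 0: (0,0)O 1/1 ok · (0,1)O 3/3 ok · (0,2)O 4/4 ok · (0,3)O 4/5 ok · (0,4)O 2/4 ok
Row 1: (1,2)O 6/6 ok · (1,3)O 6/7 ok · (1,4)X 2/6 unhappy · (1,5)X 2/3 ok
Row 2: (2,2)O 6/6 ok · (2,3)O 5/6 ok · (2,5)X 2/2 ok
Row 3: (3,0)O 3/3 ok · (3,1)O 5/6 ok · (3,2)O 5/6 ok · (3,3)O 4/5 ok
Row 4: (4,0)O 3/5 ok · (4,1)O 5/8 ok · (4,2)X 1/7 unhappy · (4,4)O 3/3 ok
Row 5: (5,0)X 1/5 unhappy · (5,1)X 3/8 ok · (5,2)O 3/6 ok · (5,3)O 2/4 ok · (5,5)O 2/2 ok
Row 6: (6,0)O 1/3 unhappy · (6,1)O 2/5 ok · (6,2)X 1/4 unhappy · (6,5)O 1/1 ok
For instance (1,4) has only 2/6 same-type neighbors, below 3/8.

No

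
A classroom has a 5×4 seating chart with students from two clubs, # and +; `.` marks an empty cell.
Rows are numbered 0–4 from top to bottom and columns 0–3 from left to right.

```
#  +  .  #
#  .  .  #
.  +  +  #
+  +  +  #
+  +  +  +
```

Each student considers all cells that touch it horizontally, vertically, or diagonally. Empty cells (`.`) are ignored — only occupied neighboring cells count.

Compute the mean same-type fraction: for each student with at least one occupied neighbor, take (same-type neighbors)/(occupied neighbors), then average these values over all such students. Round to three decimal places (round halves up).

Row 0: (0,0)# 1/2 · (0,1)+ 0/2 · (0,3)# 1/1
Row 1: (1,0)# 1/3 · (1,3)# 2/3
Row 2: (2,1)+ 4/5 · (2,2)+ 3/6 · (2,3)# 2/4
Row 3: (3,0)+ 4/4 · (3,1)+ 7/7 · (3,2)+ 6/8 · (3,3)# 1/5
Row 4: (4,0)+ 3/3 · (4,1)+ 5/5 · (4,2)+ 4/5 · (4,3)+ 2/3
Sum over 16 students: 1/2 + 0/2 + 1/1 + 1/3 + 2/3 + 4/5 + 3/6 + 2/4 + 4/4 + 7/7 + 6/8 + 1/5 + 3/3 + 5/5 + 4/5 + 2/3 = 643/60; mean = 643/60 ÷ 16 = 643/960 = 0.669791… → 0.670.

0.670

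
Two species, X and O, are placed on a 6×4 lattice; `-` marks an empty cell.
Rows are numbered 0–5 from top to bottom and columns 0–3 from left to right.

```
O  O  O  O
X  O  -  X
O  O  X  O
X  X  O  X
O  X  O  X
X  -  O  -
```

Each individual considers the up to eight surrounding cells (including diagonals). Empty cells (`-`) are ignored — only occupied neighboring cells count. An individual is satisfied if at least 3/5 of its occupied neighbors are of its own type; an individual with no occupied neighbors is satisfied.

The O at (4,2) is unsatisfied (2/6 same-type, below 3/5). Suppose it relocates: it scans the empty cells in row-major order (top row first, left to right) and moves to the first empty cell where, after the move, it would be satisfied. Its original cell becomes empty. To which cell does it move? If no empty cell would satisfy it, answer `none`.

Vacating (4,2). Empty cells in order:
  (1,2): 6/8 same-type → satisfied — stop here.

(1,2)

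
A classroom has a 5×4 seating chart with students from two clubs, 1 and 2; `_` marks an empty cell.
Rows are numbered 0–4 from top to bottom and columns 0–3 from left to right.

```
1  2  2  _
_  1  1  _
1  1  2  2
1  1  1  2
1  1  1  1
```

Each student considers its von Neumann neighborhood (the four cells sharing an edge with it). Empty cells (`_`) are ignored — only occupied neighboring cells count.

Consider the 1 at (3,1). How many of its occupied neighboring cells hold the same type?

4

Occupied neighbors of (3,1): (2,1)=1, (4,1)=1, (3,0)=1, (3,2)=1.
Same type (1): 4 of 4.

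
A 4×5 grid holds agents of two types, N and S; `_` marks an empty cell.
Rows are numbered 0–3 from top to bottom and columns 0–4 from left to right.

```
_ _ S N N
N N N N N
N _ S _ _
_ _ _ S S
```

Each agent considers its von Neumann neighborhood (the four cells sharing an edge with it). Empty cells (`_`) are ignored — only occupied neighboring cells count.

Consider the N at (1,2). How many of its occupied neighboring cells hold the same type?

Occupied neighbors of (1,2): (0,2)=S, (2,2)=S, (1,1)=N, (1,3)=N.
Same type (N): 2 of 4.

2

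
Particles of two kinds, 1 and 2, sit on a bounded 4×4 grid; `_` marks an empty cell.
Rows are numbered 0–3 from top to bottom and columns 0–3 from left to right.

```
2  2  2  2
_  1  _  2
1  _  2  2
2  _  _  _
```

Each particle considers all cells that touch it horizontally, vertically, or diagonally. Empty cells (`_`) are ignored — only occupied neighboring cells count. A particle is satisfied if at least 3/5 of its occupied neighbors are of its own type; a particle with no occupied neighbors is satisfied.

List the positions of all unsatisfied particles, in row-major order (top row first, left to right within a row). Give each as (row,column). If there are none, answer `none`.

(0,0), (1,1), (2,0), (3,0)

(0,0)2 1/2 not
(0,1)2 2/3 satisfied
(0,2)2 3/4 satisfied
(0,3)2 2/2 satisfied
(1,1)1 1/5 not
(1,3)2 4/4 satisfied
(2,0)1 1/2 not
(2,2)2 2/3 satisfied
(2,3)2 2/2 satisfied
(3,0)2 0/1 not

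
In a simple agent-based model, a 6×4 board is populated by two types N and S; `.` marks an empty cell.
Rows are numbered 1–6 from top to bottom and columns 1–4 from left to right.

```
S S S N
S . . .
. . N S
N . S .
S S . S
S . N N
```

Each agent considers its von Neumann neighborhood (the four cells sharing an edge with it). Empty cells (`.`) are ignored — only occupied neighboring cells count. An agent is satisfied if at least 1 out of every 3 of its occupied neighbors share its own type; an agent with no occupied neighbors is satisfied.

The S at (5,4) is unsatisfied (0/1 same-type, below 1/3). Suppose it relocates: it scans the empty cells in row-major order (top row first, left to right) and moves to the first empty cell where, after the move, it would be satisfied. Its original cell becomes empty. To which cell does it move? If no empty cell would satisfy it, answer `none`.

Vacating (5,4). Empty cells in order:
  (2,2): 2/2 same-type → satisfied — stop here.

(2,2)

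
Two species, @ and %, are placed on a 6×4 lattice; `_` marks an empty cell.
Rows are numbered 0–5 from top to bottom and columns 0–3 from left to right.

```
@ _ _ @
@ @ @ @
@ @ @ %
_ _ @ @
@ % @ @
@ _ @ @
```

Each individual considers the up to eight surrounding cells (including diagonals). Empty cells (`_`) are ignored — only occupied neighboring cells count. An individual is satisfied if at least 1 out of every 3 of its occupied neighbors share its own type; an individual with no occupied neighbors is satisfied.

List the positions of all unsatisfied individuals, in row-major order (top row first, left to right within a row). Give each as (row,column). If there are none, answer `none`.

Row 0: (0,0)@ 2/2 satisfied · (0,3)@ 2/2 satisfied
Row 1: (1,0)@ 4/4 satisfied · (1,1)@ 6/6 satisfied · (1,2)@ 5/6 satisfied · (1,3)@ 3/4 satisfied
Row 2: (2,0)@ 3/3 satisfied · (2,1)@ 6/6 satisfied · (2,2)@ 6/7 satisfied · (2,3)% 0/5 not
Row 3: (3,2)@ 5/7 satisfied · (3,3)@ 4/5 satisfied
Row 4: (4,0)@ 1/2 satisfied · (4,1)% 0/5 not · (4,2)@ 5/6 satisfied · (4,3)@ 5/5 satisfied
Row 5: (5,0)@ 1/2 satisfied · (5,2)@ 3/4 satisfied · (5,3)@ 3/3 satisfied

(2,3), (4,1)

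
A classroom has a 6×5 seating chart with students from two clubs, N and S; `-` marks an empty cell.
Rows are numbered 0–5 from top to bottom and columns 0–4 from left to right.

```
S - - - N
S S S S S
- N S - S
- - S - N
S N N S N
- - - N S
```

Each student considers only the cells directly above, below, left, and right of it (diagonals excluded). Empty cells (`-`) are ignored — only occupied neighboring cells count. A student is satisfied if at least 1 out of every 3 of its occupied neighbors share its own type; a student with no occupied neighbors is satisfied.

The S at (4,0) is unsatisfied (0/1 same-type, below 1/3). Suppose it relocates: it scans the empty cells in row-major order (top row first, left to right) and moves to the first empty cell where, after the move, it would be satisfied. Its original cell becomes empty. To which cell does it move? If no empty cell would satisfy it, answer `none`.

Vacating (4,0). Empty cells in order:
  (0,1): 2/2 same-type → satisfied — stop here.

(0,1)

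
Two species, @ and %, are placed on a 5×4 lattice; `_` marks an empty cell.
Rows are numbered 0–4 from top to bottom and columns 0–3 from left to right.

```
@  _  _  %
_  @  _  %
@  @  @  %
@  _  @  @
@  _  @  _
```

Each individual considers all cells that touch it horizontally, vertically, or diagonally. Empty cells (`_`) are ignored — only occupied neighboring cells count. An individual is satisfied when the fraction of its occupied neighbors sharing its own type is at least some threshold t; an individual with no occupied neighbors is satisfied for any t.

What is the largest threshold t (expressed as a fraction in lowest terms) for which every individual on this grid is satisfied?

(0,0)@ 1/1
(0,3)% 1/1
(1,1)@ 4/4
(1,3)% 2/3
(2,0)@ 3/3
(2,1)@ 5/5
(2,2)@ 4/6
(2,3)% 1/4
(3,0)@ 3/3
(3,2)@ 4/5
(3,3)@ 3/4
(4,0)@ 1/1
(4,2)@ 2/2
The smallest same-type fraction is 1/4 at (2,3), which reduces to 1/4. Any threshold above that leaves this individual unsatisfied.

1/4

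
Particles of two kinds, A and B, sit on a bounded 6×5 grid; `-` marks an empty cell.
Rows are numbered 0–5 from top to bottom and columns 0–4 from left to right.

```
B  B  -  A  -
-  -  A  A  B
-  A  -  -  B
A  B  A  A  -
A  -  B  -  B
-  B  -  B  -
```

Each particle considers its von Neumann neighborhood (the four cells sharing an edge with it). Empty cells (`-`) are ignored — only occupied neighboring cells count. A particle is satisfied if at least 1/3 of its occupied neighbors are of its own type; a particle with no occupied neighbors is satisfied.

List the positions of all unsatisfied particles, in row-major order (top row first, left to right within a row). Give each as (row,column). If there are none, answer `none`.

Row 0: (0,0)B 1/1 satisfied · (0,1)B 1/1 satisfied · (0,3)A 1/1 satisfied
Row 1: (1,2)A 1/1 satisfied · (1,3)A 2/3 satisfied · (1,4)B 1/2 satisfied
Row 2: (2,1)A 0/1 not · (2,4)B 1/1 satisfied
Row 3: (3,0)A 1/2 satisfied · (3,1)B 0/3 not · (3,2)A 1/3 satisfied · (3,3)A 1/1 satisfied
Row 4: (4,0)A 1/1 satisfied · (4,2)B 0/1 not · (4,4)B 0/0 satisfied
Row 5: (5,1)B 0/0 satisfied · (5,3)B 0/0 satisfied

(2,1), (3,1), (4,2)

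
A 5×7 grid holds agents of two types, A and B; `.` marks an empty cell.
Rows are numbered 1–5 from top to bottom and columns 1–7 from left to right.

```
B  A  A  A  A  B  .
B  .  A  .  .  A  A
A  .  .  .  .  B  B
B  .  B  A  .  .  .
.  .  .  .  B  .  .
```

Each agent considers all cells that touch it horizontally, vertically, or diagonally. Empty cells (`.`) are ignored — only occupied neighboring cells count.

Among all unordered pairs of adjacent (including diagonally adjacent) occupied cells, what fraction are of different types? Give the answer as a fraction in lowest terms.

13/23

Scan each occupied cell's neighbors to the right and below (and the two forward diagonals) so each pair is counted once.
From row 1: 5 unlike of 13 pairs (running 5/13).
From row 2: 5 unlike of 6 pairs (running 10/19).
From row 3: 1 unlike of 2 pairs (running 11/21).
From row 4: 2 unlike of 2 pairs (running 13/23).
Total adjacent occupied pairs: 23; unlike-type pairs: 13.
13/23 is already in lowest terms.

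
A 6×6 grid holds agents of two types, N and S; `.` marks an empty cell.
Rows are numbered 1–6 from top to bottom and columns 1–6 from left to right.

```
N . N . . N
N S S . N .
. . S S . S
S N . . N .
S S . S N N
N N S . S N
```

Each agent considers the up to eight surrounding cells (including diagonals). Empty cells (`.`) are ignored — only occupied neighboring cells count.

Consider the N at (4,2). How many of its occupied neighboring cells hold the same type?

Occupied neighbors of (4,2): (3,3)=S, (4,1)=S, (5,1)=S, (5,2)=S.
Same type (N): 0 of 4.

0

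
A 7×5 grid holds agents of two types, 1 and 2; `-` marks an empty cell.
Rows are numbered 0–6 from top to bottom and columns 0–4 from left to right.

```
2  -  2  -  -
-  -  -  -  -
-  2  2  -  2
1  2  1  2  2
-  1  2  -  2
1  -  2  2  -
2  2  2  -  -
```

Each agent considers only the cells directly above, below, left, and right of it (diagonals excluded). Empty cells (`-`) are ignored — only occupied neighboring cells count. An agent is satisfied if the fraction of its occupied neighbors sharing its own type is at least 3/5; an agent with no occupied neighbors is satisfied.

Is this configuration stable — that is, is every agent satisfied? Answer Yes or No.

Row 0: (0,0)2 0/0 ✓ · (0,2)2 0/0 ✓
Row 2: (2,1)2 2/2 ✓ · (2,2)2 1/2 ✗ · (2,4)2 1/1 ✓
Row 3: (3,0)1 0/1 ✗ · (3,1)2 1/4 ✗ · (3,2)1 0/4 ✗ · (3,3)2 1/2 ✗ · (3,4)2 3/3 ✓
Row 4: (4,1)1 0/2 ✗ · (4,2)2 1/3 ✗ · (4,4)2 1/1 ✓
Row 5: (5,0)1 0/1 ✗ · (5,2)2 3/3 ✓ · (5,3)2 1/1 ✓
Row 6: (6,0)2 1/2 ✗ · (6,1)2 2/2 ✓ · (6,2)2 2/2 ✓
For instance (2,2) has only 1/2 same-type neighbors, below 3/5.

No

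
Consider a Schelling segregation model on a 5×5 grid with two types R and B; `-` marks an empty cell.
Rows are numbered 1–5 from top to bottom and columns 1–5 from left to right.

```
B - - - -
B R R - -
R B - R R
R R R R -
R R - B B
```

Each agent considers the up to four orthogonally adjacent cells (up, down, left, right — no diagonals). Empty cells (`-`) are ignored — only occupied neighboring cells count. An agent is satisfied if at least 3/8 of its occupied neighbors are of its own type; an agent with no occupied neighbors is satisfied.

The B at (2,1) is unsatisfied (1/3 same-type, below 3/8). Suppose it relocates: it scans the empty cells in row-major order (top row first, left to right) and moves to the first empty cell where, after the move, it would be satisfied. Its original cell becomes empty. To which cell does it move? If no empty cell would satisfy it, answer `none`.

Vacating (2,1). Empty cells in order:
  (1,2): 1/2 same-type → satisfied — stop here.

(1,2)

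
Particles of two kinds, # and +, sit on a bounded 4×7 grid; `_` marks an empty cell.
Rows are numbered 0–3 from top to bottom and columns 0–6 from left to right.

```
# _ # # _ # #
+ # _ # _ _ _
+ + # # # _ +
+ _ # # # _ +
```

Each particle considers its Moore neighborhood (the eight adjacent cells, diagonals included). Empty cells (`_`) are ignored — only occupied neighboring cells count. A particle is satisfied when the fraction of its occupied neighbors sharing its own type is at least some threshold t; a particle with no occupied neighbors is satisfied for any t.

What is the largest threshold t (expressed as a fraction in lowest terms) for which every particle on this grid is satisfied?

(0,0)# 1/2
(0,2)# 3/3
(0,3)# 2/2
(0,5)# 1/1
(0,6)# 1/1
(1,0)+ 2/4
(1,1)# 3/6
(1,3)# 5/5
(2,0)+ 3/4
(2,1)+ 3/6
(2,2)# 5/6
(2,3)# 6/6
(2,4)# 4/4
(2,6)+ 1/1
(3,0)+ 2/2
(3,2)# 3/4
(3,3)# 5/5
(3,4)# 3/3
(3,6)+ 1/1
The smallest same-type fraction is 1/2 at (0,0), which reduces to 1/2. Any threshold above that leaves this particle unsatisfied.

1/2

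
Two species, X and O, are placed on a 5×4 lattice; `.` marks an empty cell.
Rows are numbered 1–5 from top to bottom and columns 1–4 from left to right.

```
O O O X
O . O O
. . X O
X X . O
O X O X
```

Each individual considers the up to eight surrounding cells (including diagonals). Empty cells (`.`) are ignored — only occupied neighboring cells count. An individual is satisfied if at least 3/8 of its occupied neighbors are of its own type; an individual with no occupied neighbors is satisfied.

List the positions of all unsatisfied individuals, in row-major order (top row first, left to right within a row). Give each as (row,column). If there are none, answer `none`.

(1,4), (3,3), (5,1), (5,3), (5,4)

Row 1: (1,1)O 2/2 ✓ · (1,2)O 4/4 ✓ · (1,3)O 3/4 ✓ · (1,4)X 0/3 ✗
Row 2: (2,1)O 2/2 ✓ · (2,3)O 4/6 ✓ · (2,4)O 3/5 ✓
Row 3: (3,3)X 1/5 ✗ · (3,4)O 3/4 ✓
Row 4: (4,1)X 2/3 ✓ · (4,2)X 3/5 ✓ · (4,4)O 2/4 ✓
Row 5: (5,1)O 0/3 ✗ · (5,2)X 2/4 ✓ · (5,3)O 1/4 ✗ · (5,4)X 0/2 ✗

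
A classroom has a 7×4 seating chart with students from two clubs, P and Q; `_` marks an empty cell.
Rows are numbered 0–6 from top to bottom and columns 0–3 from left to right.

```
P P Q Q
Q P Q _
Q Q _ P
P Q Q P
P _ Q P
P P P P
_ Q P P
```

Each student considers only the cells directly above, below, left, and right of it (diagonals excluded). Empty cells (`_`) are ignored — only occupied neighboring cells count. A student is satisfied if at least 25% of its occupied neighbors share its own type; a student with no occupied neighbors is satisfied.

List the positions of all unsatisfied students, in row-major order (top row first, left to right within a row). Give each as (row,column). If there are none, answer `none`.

(6,1)

(0,0)P 1/2 ✓
(0,1)P 2/3 ✓
(0,2)Q 2/3 ✓
(0,3)Q 1/1 ✓
(1,0)Q 1/3 ✓
(1,1)P 1/4 ✓
(1,2)Q 1/2 ✓
(2,0)Q 2/3 ✓
(2,1)Q 2/3 ✓
(2,3)P 1/1 ✓
(3,0)P 1/3 ✓
(3,1)Q 2/3 ✓
(3,2)Q 2/3 ✓
(3,3)P 2/3 ✓
(4,0)P 2/2 ✓
(4,2)Q 1/3 ✓
(4,3)P 2/3 ✓
(5,0)P 2/2 ✓
(5,1)P 2/3 ✓
(5,2)P 3/4 ✓
(5,3)P 3/3 ✓
(6,1)Q 0/2 ✗
(6,2)P 2/3 ✓
(6,3)P 2/2 ✓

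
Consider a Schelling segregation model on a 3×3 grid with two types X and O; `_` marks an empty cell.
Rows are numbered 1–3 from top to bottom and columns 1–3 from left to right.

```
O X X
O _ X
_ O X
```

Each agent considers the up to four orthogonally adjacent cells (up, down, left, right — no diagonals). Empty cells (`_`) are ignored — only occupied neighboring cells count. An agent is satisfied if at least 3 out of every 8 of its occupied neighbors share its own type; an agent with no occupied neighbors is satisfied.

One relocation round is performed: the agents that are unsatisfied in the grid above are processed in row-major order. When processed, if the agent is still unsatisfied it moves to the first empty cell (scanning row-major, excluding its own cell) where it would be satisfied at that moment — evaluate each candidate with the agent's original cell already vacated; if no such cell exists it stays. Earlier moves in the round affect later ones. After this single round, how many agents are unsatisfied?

Initially unsatisfied (in order): (3,2).
  (3,2) → (3,1).
Resulting grid:
O X X
O _ X
O _ X
All satisfied now.

0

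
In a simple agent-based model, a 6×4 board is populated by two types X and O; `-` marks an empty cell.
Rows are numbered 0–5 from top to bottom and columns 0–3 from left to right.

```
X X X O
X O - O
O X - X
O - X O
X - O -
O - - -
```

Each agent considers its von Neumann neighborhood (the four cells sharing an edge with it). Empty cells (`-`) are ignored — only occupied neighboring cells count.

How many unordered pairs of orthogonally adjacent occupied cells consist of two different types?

12

Scan each occupied cell's neighbors to the right and below so each pair is counted once.
Row 0: X(0,0)–X(0,1)= X(0,0)–X(1,0)= X(0,1)–X(0,2)= X(0,1)–O(1,1)≠ X(0,2)–O(0,3)≠ O(0,3)–O(1,3)=  → 2/6 unlike.
Row 1: X(1,0)–O(1,1)≠ X(1,0)–O(2,0)≠ O(1,1)–X(2,1)≠ O(1,3)–X(2,3)≠  → 4/4 unlike.
Row 2: O(2,0)–X(2,1)≠ O(2,0)–O(3,0)= X(2,3)–O(3,3)≠  → 2/3 unlike.
Row 3: O(3,0)–X(4,0)≠ X(3,2)–O(3,3)≠ X(3,2)–O(4,2)≠  → 3/3 unlike.
Row 4: X(4,0)–O(5,0)≠  → 1/1 unlike.
Total adjacent occupied pairs: 17; unlike-type pairs: 12.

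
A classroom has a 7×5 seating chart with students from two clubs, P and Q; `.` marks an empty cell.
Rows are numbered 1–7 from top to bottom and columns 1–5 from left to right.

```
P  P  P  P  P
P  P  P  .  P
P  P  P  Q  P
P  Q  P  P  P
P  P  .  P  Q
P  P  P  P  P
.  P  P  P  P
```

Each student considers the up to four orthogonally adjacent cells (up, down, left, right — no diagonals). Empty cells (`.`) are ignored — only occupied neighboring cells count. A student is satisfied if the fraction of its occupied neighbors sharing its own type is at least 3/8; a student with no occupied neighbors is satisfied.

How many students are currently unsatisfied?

(1,1)P 2/2 ok
(1,2)P 3/3 ok
(1,3)P 3/3 ok
(1,4)P 2/2 ok
(1,5)P 2/2 ok
(2,1)P 3/3 ok
(2,2)P 4/4 ok
(2,3)P 3/3 ok
(2,5)P 2/2 ok
(3,1)P 3/3 ok
(3,2)P 3/4 ok
(3,3)P 3/4 ok
(3,4)Q 0/3 unhappy
(3,5)P 2/3 ok
(4,1)P 2/3 ok
(4,2)Q 0/4 unhappy
(4,3)P 2/3 ok
(4,4)P 3/4 ok
(4,5)P 2/3 ok
(5,1)P 3/3 ok
(5,2)P 2/3 ok
(5,4)P 2/3 ok
(5,5)Q 0/3 unhappy
(6,1)P 2/2 ok
(6,2)P 4/4 ok
(6,3)P 3/3 ok
(6,4)P 4/4 ok
(6,5)P 2/3 ok
(7,2)P 2/2 ok
(7,3)P 3/3 ok
(7,4)P 3/3 ok
(7,5)P 2/2 ok
Unsatisfied: (3,4), (4,2), (5,5) — 3 in total.

3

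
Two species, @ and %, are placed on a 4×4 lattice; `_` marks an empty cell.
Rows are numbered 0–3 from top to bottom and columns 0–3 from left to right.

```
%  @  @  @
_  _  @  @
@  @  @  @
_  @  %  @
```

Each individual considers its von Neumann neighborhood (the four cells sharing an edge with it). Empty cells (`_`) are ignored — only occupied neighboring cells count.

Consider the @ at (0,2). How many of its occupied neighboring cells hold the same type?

Occupied neighbors of (0,2): (1,2)=@, (0,1)=@, (0,3)=@.
Same type (@): 3 of 3.

3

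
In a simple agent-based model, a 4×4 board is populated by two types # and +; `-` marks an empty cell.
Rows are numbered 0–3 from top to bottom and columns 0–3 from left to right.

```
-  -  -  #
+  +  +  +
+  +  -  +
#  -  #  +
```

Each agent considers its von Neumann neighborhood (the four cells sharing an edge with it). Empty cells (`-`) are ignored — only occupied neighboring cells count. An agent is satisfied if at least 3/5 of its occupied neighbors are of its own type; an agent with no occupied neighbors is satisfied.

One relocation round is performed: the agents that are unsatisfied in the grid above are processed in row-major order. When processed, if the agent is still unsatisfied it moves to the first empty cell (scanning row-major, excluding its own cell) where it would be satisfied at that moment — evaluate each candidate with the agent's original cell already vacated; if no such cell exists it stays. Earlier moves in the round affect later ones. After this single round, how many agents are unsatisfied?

Initially unsatisfied (in order): (0,3), (3,0), (3,2), (3,3).
  (0,3) → (3,1).
  (3,0): no empty cell satisfies it; stays.
  (3,2): no empty cell satisfies it; stays.
  (3,3) → (0,0).
Resulting grid:
+ - - -
+ + + +
+ + - +
# # # -
Unsatisfied now: (3,0).

1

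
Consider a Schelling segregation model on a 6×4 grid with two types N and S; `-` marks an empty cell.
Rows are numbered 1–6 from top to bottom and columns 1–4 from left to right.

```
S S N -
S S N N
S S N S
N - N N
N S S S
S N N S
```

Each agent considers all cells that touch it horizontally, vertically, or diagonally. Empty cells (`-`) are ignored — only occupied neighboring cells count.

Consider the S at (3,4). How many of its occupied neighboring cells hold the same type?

0

Occupied neighbors of (3,4): (2,3)=N, (2,4)=N, (3,3)=N, (4,3)=N, (4,4)=N.
Same type (S): 0 of 5.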